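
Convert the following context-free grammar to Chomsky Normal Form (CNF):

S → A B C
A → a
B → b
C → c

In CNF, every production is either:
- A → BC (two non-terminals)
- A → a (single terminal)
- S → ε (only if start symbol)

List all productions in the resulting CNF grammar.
The grammar has no ε-productions or unit productions to eliminate.
A → a is already in CNF (single terminal) – keep it.
B → b is already in CNF (single terminal) – keep it.
C → c is already in CNF (single terminal) – keep it.
S → A B C has 3 symbols on the right: break it into binary productions S → A X0, X0 → B C.
Resulting CNF grammar (5 productions): A → a; B → b; C → c; S → A X0; X0 → B C

Final answer: A → a; B → b; C → c; S → A X0; X0 → B C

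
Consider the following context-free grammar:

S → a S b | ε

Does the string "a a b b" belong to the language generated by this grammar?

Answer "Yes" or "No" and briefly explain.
A derivation exists: S ⇒ a S b ⇒ a a S b b ⇒ a a b b (using S → a S b twice, then S → ε).

Final answer: Yes - a valid derivation exists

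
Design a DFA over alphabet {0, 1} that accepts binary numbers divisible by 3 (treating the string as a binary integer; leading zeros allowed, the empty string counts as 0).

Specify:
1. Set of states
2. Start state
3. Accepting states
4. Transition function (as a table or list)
One valid DFA (any DFA recognizing the same language is acceptable):
States: {q0, q1, q2}
Start: q0
Accepting: {q0}
Transitions (accepting states marked with *):
State | 0 | 1 | Accepting
-------------------------
q0    | q0 | q1 | *
q1    | q2 | q0 |  
q2    | q1 | q2 |  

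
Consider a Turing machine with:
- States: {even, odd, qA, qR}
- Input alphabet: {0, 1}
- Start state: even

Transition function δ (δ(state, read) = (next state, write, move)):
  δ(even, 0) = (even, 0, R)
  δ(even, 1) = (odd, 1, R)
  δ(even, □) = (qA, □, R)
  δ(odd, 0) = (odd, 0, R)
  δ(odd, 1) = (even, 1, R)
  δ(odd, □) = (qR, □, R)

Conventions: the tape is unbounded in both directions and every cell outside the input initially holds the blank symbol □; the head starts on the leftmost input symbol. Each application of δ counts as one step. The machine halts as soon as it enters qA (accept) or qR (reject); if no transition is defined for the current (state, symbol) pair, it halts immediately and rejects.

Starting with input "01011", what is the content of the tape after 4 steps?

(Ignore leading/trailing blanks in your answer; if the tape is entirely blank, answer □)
Step 0: [even]01011 (head at position 0)
Step 1: δ(even, 0) = (even, 0, R)  ⊢  0[even]1011 (head at position 1)
Step 2: δ(even, 1) = (odd, 1, R)  ⊢  01[odd]011 (head at position 2)
Step 3: δ(odd, 0) = (odd, 0, R)  ⊢  010[odd]11 (head at position 3)
Step 4: δ(odd, 1) = (even, 1, R)  ⊢  0101[even]1 (head at position 4)
Tape after 4 steps (ignoring surrounding blanks): 01011

Final answer: Tape: 01011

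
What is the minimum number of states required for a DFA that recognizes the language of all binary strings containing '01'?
Language: binary strings containing '01'
Lower bound (Myhill–Nerode): the prefixes ε, 0, 01 are pairwise distinguishable:
  ε vs 01: suffix ε distinguishes them (ε is rejected, 01 is accepted)
  0 vs 01: suffix ε distinguishes them (0 is rejected, 01 is accepted)
  ε vs 0: suffix 1 distinguishes them (ε·1 = 1 is rejected, 0·1 = 01 is accepted)
So any DFA needs at least 3 states.
Upper bound: a DFA with 3 states exists (one state per class above: 'no progress', 'last symbol 0', and 'seen 01' (accepting sink)).
Minimum states: 3

Final answer: 3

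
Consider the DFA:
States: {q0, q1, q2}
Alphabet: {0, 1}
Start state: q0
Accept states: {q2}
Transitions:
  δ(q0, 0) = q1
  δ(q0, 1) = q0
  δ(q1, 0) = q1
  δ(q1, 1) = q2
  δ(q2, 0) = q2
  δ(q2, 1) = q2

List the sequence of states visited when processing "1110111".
Starting at q0
Read '1': q0 -> q0
Read '1': q0 -> q0
Read '1': q0 -> q0
Read '0': q0 -> q1
Read '1': q1 -> q2
Read '1': q2 -> q2
Read '1': q2 -> q2

Final answer: q0 -> q0 -> q0 -> q0 -> q1 -> q2 -> q2 -> q2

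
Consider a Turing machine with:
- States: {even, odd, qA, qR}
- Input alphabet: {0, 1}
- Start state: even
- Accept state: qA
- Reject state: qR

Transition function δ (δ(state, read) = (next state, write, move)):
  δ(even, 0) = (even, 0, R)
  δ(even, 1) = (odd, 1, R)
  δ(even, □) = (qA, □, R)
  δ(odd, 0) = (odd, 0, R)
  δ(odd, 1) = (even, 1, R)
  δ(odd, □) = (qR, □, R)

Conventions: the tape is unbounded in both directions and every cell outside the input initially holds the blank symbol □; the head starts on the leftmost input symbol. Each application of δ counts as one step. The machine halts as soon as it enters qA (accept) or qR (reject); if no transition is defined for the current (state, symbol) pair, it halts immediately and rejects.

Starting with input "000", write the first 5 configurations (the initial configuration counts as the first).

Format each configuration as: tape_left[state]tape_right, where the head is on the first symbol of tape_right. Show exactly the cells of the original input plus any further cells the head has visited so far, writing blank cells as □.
Step 0: [even]000 (head at position 0)
Step 1: δ(even, 0) = (even, 0, R)  ⊢  0[even]00 (head at position 1)
Step 2: δ(even, 0) = (even, 0, R)  ⊢  00[even]0 (head at position 2)
Step 3: δ(even, 0) = (even, 0, R)  ⊢  000[even]□ (head at position 3)
Step 4: δ(even, □) = (qA, □, R)  ⊢  000□[qA]□ (head at position 4)

Final answer: [even]000 ⊢ 0[even]00 ⊢ 00[even]0 ⊢ 000[even]□ ⊢ 000□[qA]□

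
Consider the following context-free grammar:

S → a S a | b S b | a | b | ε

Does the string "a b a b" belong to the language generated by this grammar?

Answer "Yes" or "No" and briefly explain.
Every production places the same symbol at both ends (or yields a single symbol / ε), so every derived string is a palindrome. a b a b reversed is b a b a ≠ a b a b, so it is not a palindrome and cannot be derived (already the first step fails: the string starts with a but ends with b, so neither S → a S a nor S → b S b fits).

Final answer: No - no valid derivation exists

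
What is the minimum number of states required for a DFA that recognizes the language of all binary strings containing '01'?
Language: binary strings containing '01'
Lower bound (Myhill–Nerode): the prefixes ε, 0, 01 are pairwise distinguishable:
  ε vs 01: suffix ε distinguishes them (ε is rejected, 01 is accepted)
  0 vs 01: suffix ε distinguishes them (0 is rejected, 01 is accepted)
  ε vs 0: suffix 1 distinguishes them (ε·1 = 1 is rejected, 0·1 = 01 is accepted)
So any DFA needs at least 3 states.
Upper bound: a DFA with 3 states exists (one state per class above: 'no progress', 'last symbol 0', and 'seen 01' (accepting sink)).
Minimum states: 3

Final answer: 3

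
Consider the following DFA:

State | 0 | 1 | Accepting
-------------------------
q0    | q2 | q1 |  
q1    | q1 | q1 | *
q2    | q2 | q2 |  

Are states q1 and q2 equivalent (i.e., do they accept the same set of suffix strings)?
Try the suffix ε (the empty string).
From q1: q1 — accepting.
From q2: q2 — not accepting.
The two states disagree on this suffix, so they are not equivalent.

Final answer: No. Distinguishing string: ε (the empty string) - accepted from q1 but not from q2.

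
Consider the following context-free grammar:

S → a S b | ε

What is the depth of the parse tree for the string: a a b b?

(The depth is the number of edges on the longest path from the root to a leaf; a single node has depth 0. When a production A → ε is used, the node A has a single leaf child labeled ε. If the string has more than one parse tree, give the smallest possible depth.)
The only parse tree applies S → a S b 2 times (once per matching a…b pair) and then S → ε.
The S nodes sit at depths 0, 1, …, 2; the innermost S (depth 2) has the single child ε at depth 3.
The terminal leaves a, b are at depths 1..2, so the longest root-to-leaf path is S → S → … → S → ε with 3 edges.
Depth = 3.

Final answer: 3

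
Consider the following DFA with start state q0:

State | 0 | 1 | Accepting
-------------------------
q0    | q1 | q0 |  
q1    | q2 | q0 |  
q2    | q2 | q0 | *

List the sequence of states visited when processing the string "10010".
q0 → q0 → q1 → q2 → q0 → q1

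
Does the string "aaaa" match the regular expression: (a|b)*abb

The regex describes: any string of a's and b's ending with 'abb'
No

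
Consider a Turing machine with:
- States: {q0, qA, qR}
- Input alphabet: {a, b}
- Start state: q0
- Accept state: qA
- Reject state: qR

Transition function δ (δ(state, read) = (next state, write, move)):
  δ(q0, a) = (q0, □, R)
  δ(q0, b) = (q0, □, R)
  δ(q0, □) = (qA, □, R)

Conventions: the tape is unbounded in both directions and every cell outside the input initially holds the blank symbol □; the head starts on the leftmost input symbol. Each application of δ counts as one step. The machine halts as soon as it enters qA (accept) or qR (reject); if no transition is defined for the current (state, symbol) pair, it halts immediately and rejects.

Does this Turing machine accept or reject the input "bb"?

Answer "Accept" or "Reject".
Step 0: [q0]bb (head at position 0)
Step 1: δ(q0, b) = (q0, □, R)  ⊢  □[q0]b (head at position 1)
Step 2: δ(q0, b) = (q0, □, R)  ⊢  □□[q0]□ (head at position 2)
Step 3: δ(q0, □) = (qA, □, R)  ⊢  □□□[qA]□ (head at position 3)
The machine is in qA, so it halts and accepts.

Final answer: Accept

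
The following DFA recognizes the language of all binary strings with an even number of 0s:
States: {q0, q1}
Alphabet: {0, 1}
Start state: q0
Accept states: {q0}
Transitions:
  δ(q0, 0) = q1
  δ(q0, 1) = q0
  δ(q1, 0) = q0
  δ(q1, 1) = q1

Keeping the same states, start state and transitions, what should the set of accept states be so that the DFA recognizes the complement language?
The DFA is complete (every state has a transition on every symbol), so the complement
is recognized by the same DFA with accepting and non-accepting states swapped.
Original accept states: {q0}
Complement accept states = All states - Original accept states
= {q0, q1} - {q0}
= {q1}
Complement language: strings with an ODD number of 0s

Final answer: {q1}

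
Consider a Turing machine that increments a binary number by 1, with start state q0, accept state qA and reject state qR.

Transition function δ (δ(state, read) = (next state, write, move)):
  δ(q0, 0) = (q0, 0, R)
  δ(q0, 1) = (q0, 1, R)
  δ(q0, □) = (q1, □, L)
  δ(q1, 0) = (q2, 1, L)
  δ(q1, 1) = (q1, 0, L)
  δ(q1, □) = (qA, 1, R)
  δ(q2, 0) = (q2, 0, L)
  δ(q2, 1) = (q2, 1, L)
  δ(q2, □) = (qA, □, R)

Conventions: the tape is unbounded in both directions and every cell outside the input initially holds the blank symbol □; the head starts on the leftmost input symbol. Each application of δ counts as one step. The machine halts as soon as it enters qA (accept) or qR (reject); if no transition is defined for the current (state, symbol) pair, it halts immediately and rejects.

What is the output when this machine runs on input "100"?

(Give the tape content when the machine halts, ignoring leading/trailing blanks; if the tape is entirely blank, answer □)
Step 0: [q0]100 (head at position 0)
Step 1: δ(q0, 1) = (q0, 1, R)  ⊢  1[q0]00 (head at position 1)
Step 2: δ(q0, 0) = (q0, 0, R)  ⊢  10[q0]0 (head at position 2)
Step 3: δ(q0, 0) = (q0, 0, R)  ⊢  100[q0]□ (head at position 3)
Step 4: δ(q0, □) = (q1, □, L)  ⊢  10[q1]0□ (head at position 2)
Step 5: δ(q1, 0) = (q2, 1, L)  ⊢  1[q2]01□ (head at position 1)
Step 6: δ(q2, 0) = (q2, 0, L)  ⊢  [q2]101□ (head at position 0)
Step 7: δ(q2, 1) = (q2, 1, L)  ⊢  [q2]□101□ (head at position -1)
Step 8: δ(q2, □) = (qA, □, R)  ⊢  □[qA]101□ (head at position 0)
The machine is in qA, so it halts and accepts.
Tape content when halted (ignoring surrounding blanks): 101

Final answer: Output: 101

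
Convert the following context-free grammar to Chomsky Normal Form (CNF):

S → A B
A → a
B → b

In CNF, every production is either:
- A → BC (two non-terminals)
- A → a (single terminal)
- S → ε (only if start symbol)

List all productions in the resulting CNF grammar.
The grammar has no ε-productions or unit productions to eliminate.
S → A B is already in CNF (two non-terminals) – keep it.
A → a is already in CNF (single terminal) – keep it.
B → b is already in CNF (single terminal) – keep it.
Resulting CNF grammar (3 productions): A → a; B → b; S → A B

Final answer: A → a; B → b; S → A B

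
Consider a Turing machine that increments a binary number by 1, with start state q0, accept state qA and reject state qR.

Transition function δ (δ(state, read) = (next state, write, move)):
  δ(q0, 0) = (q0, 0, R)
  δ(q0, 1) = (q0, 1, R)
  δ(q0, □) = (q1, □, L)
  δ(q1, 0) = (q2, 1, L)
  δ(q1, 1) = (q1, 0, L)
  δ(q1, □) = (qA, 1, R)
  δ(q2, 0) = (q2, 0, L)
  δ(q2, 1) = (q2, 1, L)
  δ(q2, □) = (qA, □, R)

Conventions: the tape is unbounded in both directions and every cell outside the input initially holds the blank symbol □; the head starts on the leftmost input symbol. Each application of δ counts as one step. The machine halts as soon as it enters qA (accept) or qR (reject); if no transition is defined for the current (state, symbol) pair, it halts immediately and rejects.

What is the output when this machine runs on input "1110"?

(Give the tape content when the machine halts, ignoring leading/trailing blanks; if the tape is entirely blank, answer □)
Step 0: [q0]1110 (head at position 0)
Step 1: δ(q0, 1) = (q0, 1, R)  ⊢  1[q0]110 (head at position 1)
Step 2: δ(q0, 1) = (q0, 1, R)  ⊢  11[q0]10 (head at position 2)
Step 3: δ(q0, 1) = (q0, 1, R)  ⊢  111[q0]0 (head at position 3)
Step 4: δ(q0, 0) = (q0, 0, R)  ⊢  1110[q0]□ (head at position 4)
Step 5: δ(q0, □) = (q1, □, L)  ⊢  111[q1]0□ (head at position 3)
Step 6: δ(q1, 0) = (q2, 1, L)  ⊢  11[q2]11□ (head at position 2)
Step 7: δ(q2, 1) = (q2, 1, L)  ⊢  1[q2]111□ (head at position 1)
Step 8: δ(q2, 1) = (q2, 1, L)  ⊢  [q2]1111□ (head at position 0)
Step 9: δ(q2, 1) = (q2, 1, L)  ⊢  [q2]□1111□ (head at position -1)
Step 10: δ(q2, □) = (qA, □, R)  ⊢  □[qA]1111□ (head at position 0)
The machine is in qA, so it halts and accepts.
Tape content when halted (ignoring surrounding blanks): 1111

Final answer: Output: 1111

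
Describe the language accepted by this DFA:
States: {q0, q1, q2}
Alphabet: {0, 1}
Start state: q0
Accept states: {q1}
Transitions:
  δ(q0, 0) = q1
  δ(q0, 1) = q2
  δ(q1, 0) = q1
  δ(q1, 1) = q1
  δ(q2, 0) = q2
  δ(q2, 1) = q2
Analyzing the DFA structure:
Start state: q0
Accept states: {q1}
Interpreting what each state remembers (checking against the transitions):
  q0: nothing has been read yet
  q1: the first symbol was 0
  q2: the first symbol was 1 (trap state)
  δ(q0, 0): in q0 (nothing has been read yet), after reading 0 we have: the first symbol was 0 → q1
  δ(q0, 1): in q0 (nothing has been read yet), after reading 1 we have: the first symbol was 1 (trap state) → q2
  δ(q1, 0): in q1 (the first symbol was 0), after reading 0 we have: the first symbol was 0 → q1
  δ(q1, 1): in q1 (the first symbol was 0), after reading 1 we have: the first symbol was 0 → q1
  δ(q2, 0): in q2 (the first symbol was 1 (trap state)), after reading 0 we have: the first symbol was 1 (trap state) → q2
  δ(q2, 1): in q2 (the first symbol was 1 (trap state)), after reading 1 we have: the first symbol was 1 (trap state) → q2
A string is accepted iff it ends in {q1}, i.e. the first symbol was 0.
Language: All binary strings starting with 0

Final answer: All binary strings starting with 0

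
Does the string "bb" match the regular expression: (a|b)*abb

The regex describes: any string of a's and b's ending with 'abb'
No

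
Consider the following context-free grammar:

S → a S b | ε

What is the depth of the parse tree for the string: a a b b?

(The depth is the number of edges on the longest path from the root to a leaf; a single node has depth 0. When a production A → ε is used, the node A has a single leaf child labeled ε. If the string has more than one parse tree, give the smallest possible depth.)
The only parse tree applies S → a S b 2 times (once per matching a…b pair) and then S → ε.
The S nodes sit at depths 0, 1, …, 2; the innermost S (depth 2) has the single child ε at depth 3.
The terminal leaves a, b are at depths 1..2, so the longest root-to-leaf path is S → S → … → S → ε with 3 edges.
Depth = 3.

Final answer: 3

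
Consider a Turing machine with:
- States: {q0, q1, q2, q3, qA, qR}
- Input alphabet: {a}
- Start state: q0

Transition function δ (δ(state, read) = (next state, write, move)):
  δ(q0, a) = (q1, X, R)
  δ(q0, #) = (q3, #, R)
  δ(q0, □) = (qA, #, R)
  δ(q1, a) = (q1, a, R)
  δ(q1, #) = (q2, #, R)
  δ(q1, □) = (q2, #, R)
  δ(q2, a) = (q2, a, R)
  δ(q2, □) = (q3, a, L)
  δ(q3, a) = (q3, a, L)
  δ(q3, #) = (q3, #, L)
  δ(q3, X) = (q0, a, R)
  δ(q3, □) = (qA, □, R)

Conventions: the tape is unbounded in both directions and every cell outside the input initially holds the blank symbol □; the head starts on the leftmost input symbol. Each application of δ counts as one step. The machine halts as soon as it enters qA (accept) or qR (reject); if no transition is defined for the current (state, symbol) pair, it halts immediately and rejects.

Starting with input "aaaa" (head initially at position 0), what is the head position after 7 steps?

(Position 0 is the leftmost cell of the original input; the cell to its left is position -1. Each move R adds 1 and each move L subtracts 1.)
Step 0: [q0]aaaa (head at position 0)
Step 1: δ(q0, a) = (q1, X, R)  ⊢  X[q1]aaa (head at position 1)
Step 2: δ(q1, a) = (q1, a, R)  ⊢  Xa[q1]aa (head at position 2)
Step 3: δ(q1, a) = (q1, a, R)  ⊢  Xaa[q1]a (head at position 3)
Step 4: δ(q1, a) = (q1, a, R)  ⊢  Xaaa[q1]□ (head at position 4)
Step 5: δ(q1, □) = (q2, #, R)  ⊢  Xaaa#[q2]□ (head at position 5)
Step 6: δ(q2, □) = (q3, a, L)  ⊢  Xaaa[q3]#a (head at position 4)
Step 7: δ(q3, #) = (q3, #, L)  ⊢  Xaa[q3]a#a (head at position 3)
Head position after 7 steps: 3

Final answer: Position 3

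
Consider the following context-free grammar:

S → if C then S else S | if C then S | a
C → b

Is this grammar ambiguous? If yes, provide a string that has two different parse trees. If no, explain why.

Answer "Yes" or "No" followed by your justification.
The 'dangling else' can attach to either if. Two leftmost derivations of  if b then if b then a else a:
  (1) S ⇒ if C then S else S ⇒ if b then S else S ⇒ if b then if C then S else S ⇒ if b then if b then S else S ⇒ if b then if b then a else S ⇒ if b then if b then a else a   (else belongs to the outer if)
  (2) S ⇒ if C then S ⇒ if b then S ⇒ if b then if C then S else S ⇒ if b then if b then S else S ⇒ if b then if b then a else S ⇒ if b then if b then a else a   (else belongs to the inner if)
Two distinct parse trees for the same string, so the grammar is ambiguous.

Final answer: Yes - the string 'if b then if b then a else a' has two distinct leftmost derivations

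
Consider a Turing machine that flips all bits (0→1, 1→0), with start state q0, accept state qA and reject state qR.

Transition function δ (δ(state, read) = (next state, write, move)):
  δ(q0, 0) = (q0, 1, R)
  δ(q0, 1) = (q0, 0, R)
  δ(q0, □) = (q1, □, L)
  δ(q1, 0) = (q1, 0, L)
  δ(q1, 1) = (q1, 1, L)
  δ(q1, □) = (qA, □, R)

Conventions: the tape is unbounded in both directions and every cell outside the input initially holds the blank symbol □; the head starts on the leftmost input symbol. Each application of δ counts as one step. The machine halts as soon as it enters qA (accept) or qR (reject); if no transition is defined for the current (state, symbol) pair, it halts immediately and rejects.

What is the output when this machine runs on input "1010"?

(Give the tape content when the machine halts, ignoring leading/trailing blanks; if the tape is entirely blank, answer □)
Step 0: [q0]1010 (head at position 0)
Step 1: δ(q0, 1) = (q0, 0, R)  ⊢  0[q0]010 (head at position 1)
Step 2: δ(q0, 0) = (q0, 1, R)  ⊢  01[q0]10 (head at position 2)
Step 3: δ(q0, 1) = (q0, 0, R)  ⊢  010[q0]0 (head at position 3)
Step 4: δ(q0, 0) = (q0, 1, R)  ⊢  0101[q0]□ (head at position 4)
Step 5: δ(q0, □) = (q1, □, L)  ⊢  010[q1]1□ (head at position 3)
Step 6: δ(q1, 1) = (q1, 1, L)  ⊢  01[q1]01□ (head at position 2)
Step 7: δ(q1, 0) = (q1, 0, L)  ⊢  0[q1]101□ (head at position 1)
Step 8: δ(q1, 1) = (q1, 1, L)  ⊢  [q1]0101□ (head at position 0)
Step 9: δ(q1, 0) = (q1, 0, L)  ⊢  [q1]□0101□ (head at position -1)
Step 10: δ(q1, □) = (qA, □, R)  ⊢  □[qA]0101□ (head at position 0)
The machine is in qA, so it halts and accepts.
Tape content when halted (ignoring surrounding blanks): 0101

Final answer: Output: 0101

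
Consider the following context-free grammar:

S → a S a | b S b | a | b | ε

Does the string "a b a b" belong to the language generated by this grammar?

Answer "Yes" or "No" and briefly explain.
Every production places the same symbol at both ends (or yields a single symbol / ε), so every derived string is a palindrome. a b a b reversed is b a b a ≠ a b a b, so it is not a palindrome and cannot be derived (already the first step fails: the string starts with a but ends with b, so neither S → a S a nor S → b S b fits).

Final answer: No - no valid derivation exists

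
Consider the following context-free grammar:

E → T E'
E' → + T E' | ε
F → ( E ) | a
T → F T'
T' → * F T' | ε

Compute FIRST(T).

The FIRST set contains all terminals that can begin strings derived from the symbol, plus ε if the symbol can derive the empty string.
FIRST(F): F → ( E ) contributes '(' and F → a contributes 'a', so FIRST(F) = {(, a}. F is not nullable.
FIRST(T): T → F T' begins with F, and F is not nullable, so FIRST(T) = FIRST(F) = {(, a}.

Final answer: {(, a}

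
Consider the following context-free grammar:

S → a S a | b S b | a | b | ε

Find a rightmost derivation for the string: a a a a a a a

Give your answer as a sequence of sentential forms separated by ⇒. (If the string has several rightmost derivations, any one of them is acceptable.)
Start with S.
Step 1: the rightmost non-terminal is S; apply S → a S a:  a S a
Step 2: the rightmost non-terminal is S; apply S → a S a:  a a S a a
Step 3: the rightmost non-terminal is S; apply S → a S a:  a a a S a a a
Step 4: the rightmost non-terminal is S; apply S → a:  a a a a a a a

Final answer: S ⇒ a S a ⇒ a a S a a ⇒ a a a S a a a ⇒ a a a a a a a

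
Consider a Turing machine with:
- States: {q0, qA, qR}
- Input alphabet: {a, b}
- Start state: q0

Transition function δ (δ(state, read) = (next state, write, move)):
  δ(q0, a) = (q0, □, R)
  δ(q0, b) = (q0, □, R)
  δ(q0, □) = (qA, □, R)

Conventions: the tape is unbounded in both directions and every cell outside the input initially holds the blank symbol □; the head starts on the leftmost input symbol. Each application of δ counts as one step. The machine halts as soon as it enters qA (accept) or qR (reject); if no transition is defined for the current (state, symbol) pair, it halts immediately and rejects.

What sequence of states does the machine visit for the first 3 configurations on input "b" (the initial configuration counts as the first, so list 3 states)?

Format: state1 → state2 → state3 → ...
Step 0: [q0]b (head at position 0)
Step 1: δ(q0, b) = (q0, □, R)  ⊢  □[q0]□ (head at position 1)
Step 2: δ(q0, □) = (qA, □, R)  ⊢  □□[qA]□ (head at position 2)
Reading off the states of these 3 configurations: q0 → q0 → qA

Final answer: q0 → q0 → qA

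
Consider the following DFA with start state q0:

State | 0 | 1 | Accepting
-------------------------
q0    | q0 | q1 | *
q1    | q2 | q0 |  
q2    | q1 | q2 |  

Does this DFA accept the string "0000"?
Start in q0.
Read '0': q0 → q0
Read '0': q0 → q0
Read '0': q0 → q0
Read '0': q0 → q0
Final state q0 is accepting, so the string is accepted.

Final answer: Yes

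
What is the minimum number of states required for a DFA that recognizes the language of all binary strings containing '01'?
Language: binary strings containing '01'
Lower bound (Myhill–Nerode): the prefixes ε, 0, 01 are pairwise distinguishable:
  ε vs 01: suffix ε distinguishes them (ε is rejected, 01 is accepted)
  0 vs 01: suffix ε distinguishes them (0 is rejected, 01 is accepted)
  ε vs 0: suffix 1 distinguishes them (ε·1 = 1 is rejected, 0·1 = 01 is accepted)
So any DFA needs at least 3 states.
Upper bound: a DFA with 3 states exists (one state per class above: 'no progress', 'last symbol 0', and 'seen 01' (accepting sink)).
Minimum states: 3

Final answer: 3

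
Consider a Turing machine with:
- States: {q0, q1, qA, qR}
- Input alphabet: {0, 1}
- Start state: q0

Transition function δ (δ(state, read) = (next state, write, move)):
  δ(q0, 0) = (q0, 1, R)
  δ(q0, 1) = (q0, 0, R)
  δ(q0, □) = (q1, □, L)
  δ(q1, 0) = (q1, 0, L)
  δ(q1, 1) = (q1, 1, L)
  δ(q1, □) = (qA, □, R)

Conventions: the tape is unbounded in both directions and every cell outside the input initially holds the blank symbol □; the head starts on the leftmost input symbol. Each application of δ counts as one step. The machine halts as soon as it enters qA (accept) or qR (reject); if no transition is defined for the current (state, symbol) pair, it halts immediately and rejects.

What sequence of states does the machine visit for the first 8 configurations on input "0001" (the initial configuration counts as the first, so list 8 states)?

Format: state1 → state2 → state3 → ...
Step 0: [q0]0001 (head at position 0)
Step 1: δ(q0, 0) = (q0, 1, R)  ⊢  1[q0]001 (head at position 1)
Step 2: δ(q0, 0) = (q0, 1, R)  ⊢  11[q0]01 (head at position 2)
Step 3: δ(q0, 0) = (q0, 1, R)  ⊢  111[q0]1 (head at position 3)
Step 4: δ(q0, 1) = (q0, 0, R)  ⊢  1110[q0]□ (head at position 4)
Step 5: δ(q0, □) = (q1, □, L)  ⊢  111[q1]0□ (head at position 3)
Step 6: δ(q1, 0) = (q1, 0, L)  ⊢  11[q1]10□ (head at position 2)
Step 7: δ(q1, 1) = (q1, 1, L)  ⊢  1[q1]110□ (head at position 1)
Reading off the states of these 8 configurations: q0 → q0 → q0 → q0 → q0 → q1 → q1 → q1

Final answer: q0 → q0 → q0 → q0 → q0 → q1 → q1 → q1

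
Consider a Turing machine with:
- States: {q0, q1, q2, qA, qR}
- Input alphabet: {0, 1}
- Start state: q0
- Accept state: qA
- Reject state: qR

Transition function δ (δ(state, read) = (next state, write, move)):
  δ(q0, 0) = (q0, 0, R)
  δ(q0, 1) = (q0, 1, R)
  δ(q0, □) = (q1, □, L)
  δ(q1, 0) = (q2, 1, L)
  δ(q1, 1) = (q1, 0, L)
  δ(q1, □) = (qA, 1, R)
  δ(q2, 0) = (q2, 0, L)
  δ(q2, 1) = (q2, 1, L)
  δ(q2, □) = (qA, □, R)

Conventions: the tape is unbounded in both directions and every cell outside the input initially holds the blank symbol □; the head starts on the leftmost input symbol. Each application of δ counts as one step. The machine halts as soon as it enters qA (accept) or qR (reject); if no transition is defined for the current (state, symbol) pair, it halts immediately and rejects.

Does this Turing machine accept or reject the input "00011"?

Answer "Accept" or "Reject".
Step 0: [q0]00011 (head at position 0)
Step 1: δ(q0, 0) = (q0, 0, R)  ⊢  0[q0]0011 (head at position 1)
Step 2: δ(q0, 0) = (q0, 0, R)  ⊢  00[q0]011 (head at position 2)
Step 3: δ(q0, 0) = (q0, 0, R)  ⊢  000[q0]11 (head at position 3)
Step 4: δ(q0, 1) = (q0, 1, R)  ⊢  0001[q0]1 (head at position 4)
Step 5: δ(q0, 1) = (q0, 1, R)  ⊢  00011[q0]□ (head at position 5)
Step 6: δ(q0, □) = (q1, □, L)  ⊢  0001[q1]1□ (head at position 4)
Step 7: δ(q1, 1) = (q1, 0, L)  ⊢  000[q1]10□ (head at position 3)
Step 8: δ(q1, 1) = (q1, 0, L)  ⊢  00[q1]000□ (head at position 2)
Step 9: δ(q1, 0) = (q2, 1, L)  ⊢  0[q2]0100□ (head at position 1)
Step 10: δ(q2, 0) = (q2, 0, L)  ⊢  [q2]00100□ (head at position 0)
Step 11: δ(q2, 0) = (q2, 0, L)  ⊢  [q2]□00100□ (head at position -1)
Step 12: δ(q2, □) = (qA, □, R)  ⊢  □[qA]00100□ (head at position 0)
The machine is in qA, so it halts and accepts.

Final answer: Accept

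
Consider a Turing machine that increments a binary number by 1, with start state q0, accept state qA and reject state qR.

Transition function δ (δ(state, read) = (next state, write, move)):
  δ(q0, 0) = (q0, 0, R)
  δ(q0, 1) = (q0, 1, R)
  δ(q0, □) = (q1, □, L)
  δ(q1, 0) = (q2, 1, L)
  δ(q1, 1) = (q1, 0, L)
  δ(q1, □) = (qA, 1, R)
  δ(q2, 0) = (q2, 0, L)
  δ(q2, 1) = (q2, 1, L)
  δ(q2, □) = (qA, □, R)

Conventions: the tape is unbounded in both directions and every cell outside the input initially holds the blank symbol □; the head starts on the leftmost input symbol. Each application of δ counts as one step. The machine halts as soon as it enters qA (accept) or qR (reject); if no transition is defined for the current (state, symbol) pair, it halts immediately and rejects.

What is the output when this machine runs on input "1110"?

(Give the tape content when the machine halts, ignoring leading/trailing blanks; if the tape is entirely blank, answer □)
Step 0: [q0]1110 (head at position 0)
Step 1: δ(q0, 1) = (q0, 1, R)  ⊢  1[q0]110 (head at position 1)
Step 2: δ(q0, 1) = (q0, 1, R)  ⊢  11[q0]10 (head at position 2)
Step 3: δ(q0, 1) = (q0, 1, R)  ⊢  111[q0]0 (head at position 3)
Step 4: δ(q0, 0) = (q0, 0, R)  ⊢  1110[q0]□ (head at position 4)
Step 5: δ(q0, □) = (q1, □, L)  ⊢  111[q1]0□ (head at position 3)
Step 6: δ(q1, 0) = (q2, 1, L)  ⊢  11[q2]11□ (head at position 2)
Step 7: δ(q2, 1) = (q2, 1, L)  ⊢  1[q2]111□ (head at position 1)
Step 8: δ(q2, 1) = (q2, 1, L)  ⊢  [q2]1111□ (head at position 0)
Step 9: δ(q2, 1) = (q2, 1, L)  ⊢  [q2]□1111□ (head at position -1)
Step 10: δ(q2, □) = (qA, □, R)  ⊢  □[qA]1111□ (head at position 0)
The machine is in qA, so it halts and accepts.
Tape content when halted (ignoring surrounding blanks): 1111

Final answer: Output: 1111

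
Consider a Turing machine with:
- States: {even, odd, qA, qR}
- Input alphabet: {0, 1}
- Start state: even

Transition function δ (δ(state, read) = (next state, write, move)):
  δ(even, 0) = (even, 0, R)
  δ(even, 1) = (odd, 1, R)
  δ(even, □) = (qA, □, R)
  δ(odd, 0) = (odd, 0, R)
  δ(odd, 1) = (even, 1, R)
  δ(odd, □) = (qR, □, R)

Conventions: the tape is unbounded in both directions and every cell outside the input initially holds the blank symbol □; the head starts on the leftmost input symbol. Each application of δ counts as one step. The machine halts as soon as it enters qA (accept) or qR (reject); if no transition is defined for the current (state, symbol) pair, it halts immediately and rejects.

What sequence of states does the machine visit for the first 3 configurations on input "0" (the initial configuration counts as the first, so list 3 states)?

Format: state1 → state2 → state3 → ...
Step 0: [even]0 (head at position 0)
Step 1: δ(even, 0) = (even, 0, R)  ⊢  0[even]□ (head at position 1)
Step 2: δ(even, □) = (qA, □, R)  ⊢  0□[qA]□ (head at position 2)
Reading off the states of these 3 configurations: even → even → qA

Final answer: even → even → qA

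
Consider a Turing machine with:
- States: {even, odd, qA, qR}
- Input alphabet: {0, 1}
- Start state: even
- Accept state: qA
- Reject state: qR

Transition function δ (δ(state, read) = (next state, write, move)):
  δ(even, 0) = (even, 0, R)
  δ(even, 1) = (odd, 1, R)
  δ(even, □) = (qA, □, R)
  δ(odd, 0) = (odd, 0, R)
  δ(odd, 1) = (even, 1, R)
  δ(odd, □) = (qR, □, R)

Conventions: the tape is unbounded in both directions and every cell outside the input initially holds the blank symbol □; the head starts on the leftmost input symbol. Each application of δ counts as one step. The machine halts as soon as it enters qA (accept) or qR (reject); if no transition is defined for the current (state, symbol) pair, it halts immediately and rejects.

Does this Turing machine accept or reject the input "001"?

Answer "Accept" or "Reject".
Step 0: [even]001 (head at position 0)
Step 1: δ(even, 0) = (even, 0, R)  ⊢  0[even]01 (head at position 1)
Step 2: δ(even, 0) = (even, 0, R)  ⊢  00[even]1 (head at position 2)
Step 3: δ(even, 1) = (odd, 1, R)  ⊢  001[odd]□ (head at position 3)
Step 4: δ(odd, □) = (qR, □, R)  ⊢  001□[qR]□ (head at position 4)
The machine is in qR, so it halts and rejects.

Final answer: Reject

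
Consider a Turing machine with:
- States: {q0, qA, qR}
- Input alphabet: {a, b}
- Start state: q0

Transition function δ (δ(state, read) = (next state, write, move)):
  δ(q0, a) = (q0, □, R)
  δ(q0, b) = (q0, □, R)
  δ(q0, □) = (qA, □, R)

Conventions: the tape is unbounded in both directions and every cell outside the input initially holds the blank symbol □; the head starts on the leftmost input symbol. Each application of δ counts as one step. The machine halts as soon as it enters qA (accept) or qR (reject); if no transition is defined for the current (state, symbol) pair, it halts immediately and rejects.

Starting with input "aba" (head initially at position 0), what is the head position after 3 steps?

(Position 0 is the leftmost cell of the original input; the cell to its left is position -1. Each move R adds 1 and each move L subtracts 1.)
Step 0: [q0]aba (head at position 0)
Step 1: δ(q0, a) = (q0, □, R)  ⊢  □[q0]ba (head at position 1)
Step 2: δ(q0, b) = (q0, □, R)  ⊢  □□[q0]a (head at position 2)
Step 3: δ(q0, a) = (q0, □, R)  ⊢  □□□[q0]□ (head at position 3)
Head position after 3 steps: 3

Final answer: Position 3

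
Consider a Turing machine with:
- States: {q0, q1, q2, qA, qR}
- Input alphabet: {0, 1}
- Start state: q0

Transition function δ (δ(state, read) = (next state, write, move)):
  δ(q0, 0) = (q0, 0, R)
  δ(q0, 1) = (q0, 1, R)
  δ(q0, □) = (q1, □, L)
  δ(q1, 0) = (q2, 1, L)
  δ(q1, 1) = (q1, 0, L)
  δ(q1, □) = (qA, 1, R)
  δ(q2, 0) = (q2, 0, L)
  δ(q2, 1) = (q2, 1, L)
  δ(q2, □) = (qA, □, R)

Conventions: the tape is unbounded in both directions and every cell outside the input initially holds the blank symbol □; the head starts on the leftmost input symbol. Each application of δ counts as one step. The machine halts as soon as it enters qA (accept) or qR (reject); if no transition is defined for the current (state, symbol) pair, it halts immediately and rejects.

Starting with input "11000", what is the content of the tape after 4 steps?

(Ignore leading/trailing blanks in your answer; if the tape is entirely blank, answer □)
Step 0: [q0]11000 (head at position 0)
Step 1: δ(q0, 1) = (q0, 1, R)  ⊢  1[q0]1000 (head at position 1)
Step 2: δ(q0, 1) = (q0, 1, R)  ⊢  11[q0]000 (head at position 2)
Step 3: δ(q0, 0) = (q0, 0, R)  ⊢  110[q0]00 (head at position 3)
Step 4: δ(q0, 0) = (q0, 0, R)  ⊢  1100[q0]0 (head at position 4)
Tape after 4 steps (ignoring surrounding blanks): 11000

Final answer: Tape: 11000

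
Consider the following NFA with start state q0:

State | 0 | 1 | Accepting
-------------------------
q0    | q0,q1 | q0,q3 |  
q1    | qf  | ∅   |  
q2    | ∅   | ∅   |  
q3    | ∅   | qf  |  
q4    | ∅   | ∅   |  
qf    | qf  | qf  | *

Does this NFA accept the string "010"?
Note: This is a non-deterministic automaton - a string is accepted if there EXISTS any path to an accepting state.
Track the set of states the NFA could be in: start {q0}
Read '0': {q0} → {q0, q1}
Read '1': {q0, q1} → {q0, q3}
Read '0': {q0, q3} → {q0, q1}
Final set {q0, q1} contains no accepting state → rejected.

Final answer: No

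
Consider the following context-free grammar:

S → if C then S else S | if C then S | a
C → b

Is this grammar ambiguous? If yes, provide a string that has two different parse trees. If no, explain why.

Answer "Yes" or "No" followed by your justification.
The 'dangling else' can attach to either if. Two leftmost derivations of  if b then if b then a else a:
  (1) S ⇒ if C then S else S ⇒ if b then S else S ⇒ if b then if C then S else S ⇒ if b then if b then S else S ⇒ if b then if b then a else S ⇒ if b then if b then a else a   (else belongs to the outer if)
  (2) S ⇒ if C then S ⇒ if b then S ⇒ if b then if C then S else S ⇒ if b then if b then S else S ⇒ if b then if b then a else S ⇒ if b then if b then a else a   (else belongs to the inner if)
Two distinct parse trees for the same string, so the grammar is ambiguous.

Final answer: Yes - the string 'if b then if b then a else a' has two distinct leftmost derivations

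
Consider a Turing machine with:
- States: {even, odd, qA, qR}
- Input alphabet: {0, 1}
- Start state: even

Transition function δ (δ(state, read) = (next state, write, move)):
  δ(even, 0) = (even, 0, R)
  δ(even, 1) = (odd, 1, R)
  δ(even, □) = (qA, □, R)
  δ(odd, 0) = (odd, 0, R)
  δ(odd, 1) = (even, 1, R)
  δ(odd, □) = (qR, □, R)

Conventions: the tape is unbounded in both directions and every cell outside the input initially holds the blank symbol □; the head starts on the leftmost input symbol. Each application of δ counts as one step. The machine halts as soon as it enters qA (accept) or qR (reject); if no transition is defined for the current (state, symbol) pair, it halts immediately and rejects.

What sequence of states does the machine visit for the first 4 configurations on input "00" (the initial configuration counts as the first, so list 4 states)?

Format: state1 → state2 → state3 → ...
Step 0: [even]00 (head at position 0)
Step 1: δ(even, 0) = (even, 0, R)  ⊢  0[even]0 (head at position 1)
Step 2: δ(even, 0) = (even, 0, R)  ⊢  00[even]□ (head at position 2)
Step 3: δ(even, □) = (qA, □, R)  ⊢  00□[qA]□ (head at position 3)
Reading off the states of these 4 configurations: even → even → even → qA

Final answer: even → even → even → qA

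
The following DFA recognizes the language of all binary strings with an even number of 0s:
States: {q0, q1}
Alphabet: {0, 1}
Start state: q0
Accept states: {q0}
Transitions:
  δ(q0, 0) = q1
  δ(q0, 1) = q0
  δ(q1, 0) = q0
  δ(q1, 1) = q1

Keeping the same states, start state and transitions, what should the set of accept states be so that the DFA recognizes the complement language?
The DFA is complete (every state has a transition on every symbol), so the complement
is recognized by the same DFA with accepting and non-accepting states swapped.
Original accept states: {q0}
Complement accept states = All states - Original accept states
= {q0, q1} - {q0}
= {q1}
Complement language: strings with an ODD number of 0s

Final answer: {q1}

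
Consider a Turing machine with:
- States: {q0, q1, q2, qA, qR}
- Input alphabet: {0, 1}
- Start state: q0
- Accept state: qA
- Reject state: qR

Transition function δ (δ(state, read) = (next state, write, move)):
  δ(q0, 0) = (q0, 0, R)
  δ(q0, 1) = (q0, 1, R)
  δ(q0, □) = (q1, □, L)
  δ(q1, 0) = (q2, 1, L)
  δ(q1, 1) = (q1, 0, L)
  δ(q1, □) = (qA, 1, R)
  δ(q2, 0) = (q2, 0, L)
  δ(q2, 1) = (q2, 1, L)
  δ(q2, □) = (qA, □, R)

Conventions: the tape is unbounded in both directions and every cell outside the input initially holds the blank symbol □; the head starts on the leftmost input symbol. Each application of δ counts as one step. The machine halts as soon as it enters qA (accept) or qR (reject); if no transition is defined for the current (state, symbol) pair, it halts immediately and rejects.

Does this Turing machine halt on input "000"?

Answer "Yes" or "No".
Step 0: [q0]000 (head at position 0)
Step 1: δ(q0, 0) = (q0, 0, R)  ⊢  0[q0]00 (head at position 1)
Step 2: δ(q0, 0) = (q0, 0, R)  ⊢  00[q0]0 (head at position 2)
Step 3: δ(q0, 0) = (q0, 0, R)  ⊢  000[q0]□ (head at position 3)
Step 4: δ(q0, □) = (q1, □, L)  ⊢  00[q1]0□ (head at position 2)
Step 5: δ(q1, 0) = (q2, 1, L)  ⊢  0[q2]01□ (head at position 1)
Step 6: δ(q2, 0) = (q2, 0, L)  ⊢  [q2]001□ (head at position 0)
Step 7: δ(q2, 0) = (q2, 0, L)  ⊢  [q2]□001□ (head at position -1)
Step 8: δ(q2, □) = (qA, □, R)  ⊢  □[qA]001□ (head at position 0)
The machine is in qA, so it halts and accepts.
It halts after 8 steps.

Final answer: Yes - halts after 8 steps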